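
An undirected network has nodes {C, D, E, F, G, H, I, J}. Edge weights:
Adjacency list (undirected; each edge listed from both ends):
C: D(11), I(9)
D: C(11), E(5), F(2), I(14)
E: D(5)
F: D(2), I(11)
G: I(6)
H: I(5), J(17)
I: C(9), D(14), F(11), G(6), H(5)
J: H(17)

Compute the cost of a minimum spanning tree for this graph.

Prim, starting at H.
Step 1: cheapest edge leaving the tree is H-I (5); add I.
Step 2: cheapest edge leaving the tree is G-I (6); add G.
Step 3: cheapest edge leaving the tree is C-I (9); add C.
Step 4: cheapest edge leaving the tree is C-D (11); add D.
Step 5: cheapest edge leaving the tree is D-F (2); add F.
Step 6: cheapest edge leaving the tree is D-E (5); add E.
Step 7: cheapest edge leaving the tree is H-J (17); add J.
MST edges: H-I, G-I, C-I, C-D, D-F, D-E, H-J; total weight 5+6+9+11+2+5+17 = 55.

55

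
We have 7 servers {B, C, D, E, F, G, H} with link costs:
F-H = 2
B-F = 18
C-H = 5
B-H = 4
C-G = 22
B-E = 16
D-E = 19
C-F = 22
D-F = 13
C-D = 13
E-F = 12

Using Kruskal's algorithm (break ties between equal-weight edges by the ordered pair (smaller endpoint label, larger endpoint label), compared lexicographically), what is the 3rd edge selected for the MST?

Kruskal's algorithm — process edges by increasing weight (ties by edge label):
F-H (2): add. Components now {B} {C} {D} {E} {F,H} {G}
B-H (4): add. Components now {B,F,H} {C} {D} {E} {G}
C-H (5): add. Components now {B,C,F,H} {D} {E} {G}
E-F (12): add. Components now {B,C,E,F,H} {D} {G}
C-D (13): add. Components now {B,C,D,E,F,H} {G}
D-F (13): skip — D and F already connected.
B-E (16): skip — B and E already connected.
B-F (18): skip — B and F already connected.
D-E (19): skip — D and E already connected.
C-F (22): skip — C and F already connected.
C-G (22): add. Components now {B,C,D,E,F,G,H}
The 3rd edge added is C-H.

C-H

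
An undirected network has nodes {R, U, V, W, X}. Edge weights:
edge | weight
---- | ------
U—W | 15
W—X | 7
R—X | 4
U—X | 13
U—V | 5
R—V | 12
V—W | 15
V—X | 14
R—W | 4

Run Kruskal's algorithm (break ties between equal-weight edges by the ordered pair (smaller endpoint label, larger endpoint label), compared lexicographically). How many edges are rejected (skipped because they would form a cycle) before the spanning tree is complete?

Kruskal: consider edges lightest-first.
R—W (4): add — endpoints in different components.
R—X (4): add — endpoints in different components.
U—V (5): add — endpoints in different components.
W—X (7): skip — X and W already connected.
R—V (12): add — endpoints in different components.
Edges rejected before the tree was complete: 1.

1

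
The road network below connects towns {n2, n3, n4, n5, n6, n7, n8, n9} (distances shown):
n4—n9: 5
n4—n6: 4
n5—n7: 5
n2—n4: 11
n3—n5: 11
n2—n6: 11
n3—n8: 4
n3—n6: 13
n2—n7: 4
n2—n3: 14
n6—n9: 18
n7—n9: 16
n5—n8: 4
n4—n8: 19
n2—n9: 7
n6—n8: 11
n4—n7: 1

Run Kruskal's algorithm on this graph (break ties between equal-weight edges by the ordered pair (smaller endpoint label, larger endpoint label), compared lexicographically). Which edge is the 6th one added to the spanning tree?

n4-n9

Kruskal's algorithm — process edges by increasing weight (ties by edge label):
n4—n7 (1): add — endpoints in different components.
n2—n7 (4): add — endpoints in different components.
n3—n8 (4): add — endpoints in different components.
n4—n6 (4): add — endpoints in different components.
n5—n8 (4): add — endpoints in different components.
n4—n9 (5): add — endpoints in different components.
n5—n7 (5): add — endpoints in different components.
The 6th edge added is n4—n9.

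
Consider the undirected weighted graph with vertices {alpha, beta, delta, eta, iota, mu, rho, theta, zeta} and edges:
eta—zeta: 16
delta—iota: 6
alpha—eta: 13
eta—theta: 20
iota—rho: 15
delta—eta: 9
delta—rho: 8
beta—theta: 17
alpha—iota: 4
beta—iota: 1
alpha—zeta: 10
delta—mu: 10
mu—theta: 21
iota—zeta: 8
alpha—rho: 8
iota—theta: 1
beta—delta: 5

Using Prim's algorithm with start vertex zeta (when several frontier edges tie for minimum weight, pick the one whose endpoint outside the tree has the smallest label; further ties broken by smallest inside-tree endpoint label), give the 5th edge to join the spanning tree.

beta-delta

Grow the tree from zeta using Prim:
Step 1: cheapest edge leaving the tree is iota—zeta (8); add iota.
Step 2: cheapest edge leaving the tree is beta—iota (1); add beta.
Step 3: cheapest edge leaving the tree is iota—theta (1); add theta.
Step 4: cheapest edge leaving the tree is alpha—iota (4); add alpha.
Step 5: cheapest edge leaving the tree is beta—delta (5); add delta.
Step 6: cheapest edge leaving the tree is alpha—rho (8); add rho.
Step 7: cheapest edge leaving the tree is delta—eta (9); add eta.
Step 8: cheapest edge leaving the tree is delta—mu (10); add mu.
The 5th edge added is beta—delta.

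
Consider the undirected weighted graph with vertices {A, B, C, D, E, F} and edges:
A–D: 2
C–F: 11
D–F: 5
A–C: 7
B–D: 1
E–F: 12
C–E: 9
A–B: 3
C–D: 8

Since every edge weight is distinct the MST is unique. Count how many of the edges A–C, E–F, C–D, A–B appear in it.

1

Kruskal: consider edges lightest-first.
B–D (1): add. Components now {A} {B,D} {C} {E} {F}
A–D (2): add. Components now {A,B,D} {C} {E} {F}
A–B (3): skip — A and B already connected.
D–F (5): add. Components now {A,B,D,F} {C} {E}
A–C (7): add. Components now {A,B,C,D,F} {E}
C–D (8): skip — C and D already connected.
C–E (9): add. Components now {A,B,C,D,E,F}
MST edge set: {B–D, A–D, D–F, A–C, C–E}.
Of the listed edges, {A–C} are in the MST → 1.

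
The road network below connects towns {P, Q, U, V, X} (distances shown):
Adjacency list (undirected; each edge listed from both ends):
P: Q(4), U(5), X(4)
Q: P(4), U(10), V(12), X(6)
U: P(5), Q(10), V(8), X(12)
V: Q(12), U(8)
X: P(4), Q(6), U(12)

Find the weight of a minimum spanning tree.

Prim, starting at U.
Step 1: cheapest edge leaving the tree is P—U (5); add P.
Step 2: cheapest edge leaving the tree is P—Q (4); add Q.
Step 3: cheapest edge leaving the tree is P—X (4); add X.
Step 4: cheapest edge leaving the tree is U—V (8); add V.
MST edges: P—U, P—Q, P—X, U—V; total weight 5+4+4+8 = 21.

21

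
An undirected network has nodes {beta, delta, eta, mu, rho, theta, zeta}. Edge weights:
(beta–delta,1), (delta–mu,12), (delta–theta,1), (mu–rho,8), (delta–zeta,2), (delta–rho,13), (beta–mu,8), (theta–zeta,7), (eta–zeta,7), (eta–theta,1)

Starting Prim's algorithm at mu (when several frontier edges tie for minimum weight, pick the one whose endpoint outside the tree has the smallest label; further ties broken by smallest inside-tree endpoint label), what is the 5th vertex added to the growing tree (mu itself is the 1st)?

eta

Prim's algorithm from mu:
Step 1: frontier [beta–mu 8, mu–rho 8, delta–mu 12] → take beta–mu (8); add beta.
Step 2: frontier [beta–delta 1, mu–rho 8, delta–mu 12] → take beta–delta (1); add delta.
Step 3: frontier [delta–theta 1, delta–zeta 2, delta–rho 13, mu–rho 8] → take delta–theta (1); add theta.
Step 4: frontier [delta–zeta 2, delta–rho 13, mu–rho 8, eta–theta 1, theta–zeta 7] → take eta–theta (1); add eta.
Step 5: frontier [delta–zeta 2, delta–rho 13, eta–zeta 7, mu–rho 8, theta–zeta 7] → take delta–zeta (2); add zeta.
Step 6: frontier [delta–rho 13, mu–rho 8] → take mu–rho (8); add rho.
Vertex order: mu, beta, delta, theta, eta, zeta, rho. The 5th vertex is eta.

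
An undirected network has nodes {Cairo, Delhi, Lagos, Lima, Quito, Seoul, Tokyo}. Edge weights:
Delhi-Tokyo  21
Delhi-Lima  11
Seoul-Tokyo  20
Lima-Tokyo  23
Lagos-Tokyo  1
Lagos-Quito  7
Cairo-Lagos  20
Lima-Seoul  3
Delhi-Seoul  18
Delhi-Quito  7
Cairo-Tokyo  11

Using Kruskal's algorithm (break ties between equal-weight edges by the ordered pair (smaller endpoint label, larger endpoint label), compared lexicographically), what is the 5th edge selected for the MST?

Cairo-Tokyo

Sort edges by weight, then run Kruskal:
Lagos-Tokyo (1): add. Components now {Delhi} {Lagos,Tokyo} {Lima} {Quito} {Seoul} {Cairo}
Lima-Seoul (3): add. Components now {Delhi} {Lagos,Tokyo} {Lima,Seoul} {Quito} {Cairo}
Delhi-Quito (7): add. Components now {Delhi,Quito} {Lagos,Tokyo} {Lima,Seoul} {Cairo}
Lagos-Quito (7): add. Components now {Delhi,Lagos,Quito,Tokyo} {Lima,Seoul} {Cairo}
Cairo-Tokyo (11): add. Components now {Cairo,Delhi,Lagos,Quito,Tokyo} {Lima,Seoul}
Delhi-Lima (11): add. Components now {Cairo,Delhi,Lagos,Lima,Quito,Seoul,Tokyo}
The 5th edge added is Cairo-Tokyo.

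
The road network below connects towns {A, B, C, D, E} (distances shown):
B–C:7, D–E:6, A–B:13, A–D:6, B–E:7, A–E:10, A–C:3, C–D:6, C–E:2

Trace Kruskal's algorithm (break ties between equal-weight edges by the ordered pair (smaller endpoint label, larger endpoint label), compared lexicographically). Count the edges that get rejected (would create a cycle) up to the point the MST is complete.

Sort edges by weight, then run Kruskal:
C–E (2): add. Components now {A} {B} {C,E} {D}
A–C (3): add. Components now {A,C,E} {B} {D}
A–D (6): add. Components now {A,C,D,E} {B}
C–D (6): skip — C and D already connected.
D–E (6): skip — D and E already connected.
B–C (7): add. Components now {A,B,C,D,E}
Edges rejected before the tree was complete: 2.

2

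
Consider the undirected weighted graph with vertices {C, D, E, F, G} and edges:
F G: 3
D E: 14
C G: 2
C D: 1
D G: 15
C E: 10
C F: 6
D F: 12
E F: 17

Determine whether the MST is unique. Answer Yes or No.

Kruskal: consider edges lightest-first.
C D (1): add — endpoints in different components.
C G (2): add — endpoints in different components.
F G (3): add — endpoints in different components.
C F (6): skip — C and F already connected.
C E (10): add — endpoints in different components.
Every non-tree edge has weight strictly greater than the heaviest edge on the tree path between its endpoints, so the MST is unique.

Yes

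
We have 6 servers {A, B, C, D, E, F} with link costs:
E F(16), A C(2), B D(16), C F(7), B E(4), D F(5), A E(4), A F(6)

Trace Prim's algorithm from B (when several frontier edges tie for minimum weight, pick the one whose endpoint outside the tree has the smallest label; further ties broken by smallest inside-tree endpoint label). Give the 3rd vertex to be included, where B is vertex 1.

Prim, starting at B.
Step 1: cheapest edge leaving the tree is B E (4); add E.
Step 2: cheapest edge leaving the tree is A E (4); add A.
Step 3: cheapest edge leaving the tree is A C (2); add C.
Step 4: cheapest edge leaving the tree is A F (6); add F.
Step 5: cheapest edge leaving the tree is D F (5); add D.
Vertex order: B, E, A, C, F, D. The 3rd vertex is A.

A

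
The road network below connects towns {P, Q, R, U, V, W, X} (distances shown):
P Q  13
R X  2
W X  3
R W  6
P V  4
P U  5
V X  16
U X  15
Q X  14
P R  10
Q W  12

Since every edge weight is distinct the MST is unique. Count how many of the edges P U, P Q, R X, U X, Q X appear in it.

Sort edges by weight, then run Kruskal:
R X (2): add. Components now {P} {W} {R,X} {Q} {U} {V}
W X (3): add. Components now {P} {R,W,X} {Q} {U} {V}
P V (4): add. Components now {P,V} {R,W,X} {Q} {U}
P U (5): add. Components now {P,U,V} {R,W,X} {Q}
R W (6): skip — W and R already connected.
P R (10): add. Components now {P,R,U,V,W,X} {Q}
Q W (12): add. Components now {P,Q,R,U,V,W,X}
MST edge set: {R X, W X, P V, P U, P R, Q W}.
Of the listed edges, {P U, R X} are in the MST → 2.

2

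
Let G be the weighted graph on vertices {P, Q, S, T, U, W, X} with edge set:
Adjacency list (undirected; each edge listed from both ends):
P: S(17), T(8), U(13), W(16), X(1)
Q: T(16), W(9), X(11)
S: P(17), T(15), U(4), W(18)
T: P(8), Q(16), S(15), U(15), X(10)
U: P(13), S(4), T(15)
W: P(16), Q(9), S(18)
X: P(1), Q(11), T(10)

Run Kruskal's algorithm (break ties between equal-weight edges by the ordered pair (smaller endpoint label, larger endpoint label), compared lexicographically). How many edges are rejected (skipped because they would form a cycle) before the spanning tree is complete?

1

Sort edges by weight, then run Kruskal:
P—X (1): add. Components now {P,X} {U} {S} {T} {W} {Q}
S—U (4): add. Components now {P,X} {S,U} {T} {W} {Q}
P—T (8): add. Components now {P,T,X} {S,U} {W} {Q}
Q—W (9): add. Components now {P,T,X} {S,U} {Q,W}
T—X (10): skip — X and T already connected.
Q—X (11): add. Components now {P,Q,T,W,X} {S,U}
P—U (13): add. Components now {P,Q,S,T,U,W,X}
Edges rejected before the tree was complete: 1.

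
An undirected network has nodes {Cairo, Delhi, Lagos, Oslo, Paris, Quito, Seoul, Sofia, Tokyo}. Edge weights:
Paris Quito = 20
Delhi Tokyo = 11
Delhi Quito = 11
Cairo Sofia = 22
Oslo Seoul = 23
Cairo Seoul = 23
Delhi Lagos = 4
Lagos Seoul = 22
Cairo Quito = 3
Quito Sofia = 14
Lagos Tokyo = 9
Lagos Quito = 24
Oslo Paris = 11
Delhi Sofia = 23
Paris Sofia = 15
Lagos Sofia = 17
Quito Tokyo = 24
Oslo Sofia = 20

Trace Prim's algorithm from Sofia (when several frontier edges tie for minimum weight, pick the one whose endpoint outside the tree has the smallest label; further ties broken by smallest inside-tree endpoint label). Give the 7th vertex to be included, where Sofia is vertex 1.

Prim's algorithm from Sofia:
Step 1: cheapest edge leaving the tree is Quito Sofia (14); add Quito.
Step 2: cheapest edge leaving the tree is Cairo Quito (3); add Cairo.
Step 3: cheapest edge leaving the tree is Delhi Quito (11); add Delhi.
Step 4: cheapest edge leaving the tree is Delhi Lagos (4); add Lagos.
Step 5: cheapest edge leaving the tree is Lagos Tokyo (9); add Tokyo.
Step 6: cheapest edge leaving the tree is Paris Sofia (15); add Paris.
Step 7: cheapest edge leaving the tree is Oslo Paris (11); add Oslo.
Step 8: cheapest edge leaving the tree is Lagos Seoul (22); add Seoul.
Vertex order: Sofia, Quito, Cairo, Delhi, Lagos, Tokyo, Paris, Oslo, Seoul. The 7th vertex is Paris.

Paris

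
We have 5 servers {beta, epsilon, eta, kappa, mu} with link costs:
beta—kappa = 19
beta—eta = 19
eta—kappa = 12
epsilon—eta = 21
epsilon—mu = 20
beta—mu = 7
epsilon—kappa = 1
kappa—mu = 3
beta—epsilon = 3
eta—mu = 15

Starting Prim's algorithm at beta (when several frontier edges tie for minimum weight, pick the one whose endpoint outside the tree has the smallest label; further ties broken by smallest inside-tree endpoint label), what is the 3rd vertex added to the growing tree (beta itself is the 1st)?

Prim's algorithm from beta:
Step 1: cheapest edge leaving the tree is beta—epsilon (3); add epsilon.
Step 2: cheapest edge leaving the tree is epsilon—kappa (1); add kappa.
Step 3: cheapest edge leaving the tree is kappa—mu (3); add mu.
Step 4: cheapest edge leaving the tree is eta—kappa (12); add eta.
Vertex order: beta, epsilon, kappa, mu, eta. The 3rd vertex is kappa.

kappa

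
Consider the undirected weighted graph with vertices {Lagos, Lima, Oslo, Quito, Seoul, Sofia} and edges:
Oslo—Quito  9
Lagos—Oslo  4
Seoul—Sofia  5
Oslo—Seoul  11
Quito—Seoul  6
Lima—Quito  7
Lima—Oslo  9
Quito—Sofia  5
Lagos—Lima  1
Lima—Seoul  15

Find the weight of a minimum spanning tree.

22

Prim's algorithm from Lagos:
Step 1: frontier [Lagos—Lima 1, Lagos—Oslo 4] → take Lagos—Lima (1); add Lima.
Step 2: frontier [Lagos—Oslo 4, Lima—Quito 7, Lima—Oslo 9, Lima—Seoul 15] → take Lagos—Oslo (4); add Oslo.
Step 3: frontier [Lima—Quito 7, Lima—Seoul 15, Oslo—Quito 9, Oslo—Seoul 11] → take Lima—Quito (7); add Quito.
Step 4: frontier [Lima—Seoul 15, Oslo—Seoul 11, Quito—Sofia 5, Quito—Seoul 6] → take Quito—Sofia (5); add Sofia.
Step 5: frontier [Lima—Seoul 15, Oslo—Seoul 11, Quito—Seoul 6, Seoul—Sofia 5] → take Seoul—Sofia (5); add Seoul.
MST edges: Lagos—Lima, Lagos—Oslo, Lima—Quito, Quito—Sofia, Seoul—Sofia; total weight 1+4+7+5+5 = 22.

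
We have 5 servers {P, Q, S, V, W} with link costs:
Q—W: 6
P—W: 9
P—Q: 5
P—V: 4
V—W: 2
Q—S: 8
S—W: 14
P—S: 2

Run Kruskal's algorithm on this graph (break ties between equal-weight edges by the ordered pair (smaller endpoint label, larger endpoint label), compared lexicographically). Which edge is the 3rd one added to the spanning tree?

Kruskal's algorithm — process edges by increasing weight (ties by edge label):
P—S (2): add — endpoints in different components.
V—W (2): add — endpoints in different components.
P—V (4): add — endpoints in different components.
P—Q (5): add — endpoints in different components.
The 3rd edge added is P—V.

P-V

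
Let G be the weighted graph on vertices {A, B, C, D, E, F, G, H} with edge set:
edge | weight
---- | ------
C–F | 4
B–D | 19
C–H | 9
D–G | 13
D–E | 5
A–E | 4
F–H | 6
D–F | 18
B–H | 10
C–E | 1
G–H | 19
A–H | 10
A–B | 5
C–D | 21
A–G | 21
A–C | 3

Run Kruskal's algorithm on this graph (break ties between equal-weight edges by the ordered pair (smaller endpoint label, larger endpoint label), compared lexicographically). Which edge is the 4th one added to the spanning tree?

A-B

Kruskal's algorithm — process edges by increasing weight (ties by edge label):
C–E (1): add — endpoints in different components.
A–C (3): add — endpoints in different components.
A–E (4): skip — A and E already connected.
C–F (4): add — endpoints in different components.
A–B (5): add — endpoints in different components.
D–E (5): add — endpoints in different components.
F–H (6): add — endpoints in different components.
C–H (9): skip — C and H already connected.
A–H (10): skip — A and H already connected.
B–H (10): skip — B and H already connected.
D–G (13): add — endpoints in different components.
The 4th edge added is A–B.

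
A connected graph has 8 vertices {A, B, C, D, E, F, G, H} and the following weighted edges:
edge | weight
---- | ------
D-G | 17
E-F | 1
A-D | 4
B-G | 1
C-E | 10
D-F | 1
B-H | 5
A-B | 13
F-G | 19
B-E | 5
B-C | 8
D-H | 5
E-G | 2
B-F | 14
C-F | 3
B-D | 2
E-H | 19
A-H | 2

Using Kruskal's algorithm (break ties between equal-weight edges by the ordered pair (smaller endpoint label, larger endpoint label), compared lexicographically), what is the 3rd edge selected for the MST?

E-F

Sort edges by weight, then run Kruskal:
B-G (1): add — endpoints in different components.
D-F (1): add — endpoints in different components.
E-F (1): add — endpoints in different components.
A-H (2): add — endpoints in different components.
B-D (2): add — endpoints in different components.
E-G (2): skip — E and G already connected.
C-F (3): add — endpoints in different components.
A-D (4): add — endpoints in different components.
The 3rd edge added is E-F.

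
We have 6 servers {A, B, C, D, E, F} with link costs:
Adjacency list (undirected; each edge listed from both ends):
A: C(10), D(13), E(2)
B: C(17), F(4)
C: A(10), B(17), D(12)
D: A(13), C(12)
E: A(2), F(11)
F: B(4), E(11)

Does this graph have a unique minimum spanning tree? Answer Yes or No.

Kruskal's algorithm — process edges by increasing weight (ties by edge label):
A E (2): add — endpoints in different components.
B F (4): add — endpoints in different components.
A C (10): add — endpoints in different components.
E F (11): add — endpoints in different components.
C D (12): add — endpoints in different components.
Every non-tree edge has weight strictly greater than the heaviest edge on the tree path between its endpoints, so the MST is unique.

Yes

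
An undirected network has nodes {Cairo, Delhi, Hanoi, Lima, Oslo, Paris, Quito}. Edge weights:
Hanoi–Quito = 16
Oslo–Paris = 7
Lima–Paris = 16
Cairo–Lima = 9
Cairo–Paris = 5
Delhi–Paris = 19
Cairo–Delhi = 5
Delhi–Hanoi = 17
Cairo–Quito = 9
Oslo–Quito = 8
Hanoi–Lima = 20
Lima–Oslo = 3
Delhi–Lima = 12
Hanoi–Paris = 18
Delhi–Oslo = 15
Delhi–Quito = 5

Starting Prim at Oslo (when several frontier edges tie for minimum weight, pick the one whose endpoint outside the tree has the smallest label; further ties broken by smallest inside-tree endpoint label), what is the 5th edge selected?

Delhi-Quito

Prim, starting at Oslo.
Step 1: cheapest edge leaving the tree is Lima–Oslo (3); add Lima.
Step 2: cheapest edge leaving the tree is Oslo–Paris (7); add Paris.
Step 3: cheapest edge leaving the tree is Cairo–Paris (5); add Cairo.
Step 4: cheapest edge leaving the tree is Cairo–Delhi (5); add Delhi.
Step 5: cheapest edge leaving the tree is Delhi–Quito (5); add Quito.
Step 6: cheapest edge leaving the tree is Hanoi–Quito (16); add Hanoi.
The 5th edge added is Delhi–Quito.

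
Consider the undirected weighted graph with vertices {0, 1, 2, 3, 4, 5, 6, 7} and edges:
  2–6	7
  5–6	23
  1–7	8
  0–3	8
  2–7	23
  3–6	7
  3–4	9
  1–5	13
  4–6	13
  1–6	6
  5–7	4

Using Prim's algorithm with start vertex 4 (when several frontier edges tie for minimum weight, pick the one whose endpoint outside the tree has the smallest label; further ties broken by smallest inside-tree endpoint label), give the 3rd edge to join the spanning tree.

1-6

Grow the tree from 4 using Prim:
Step 1: frontier [3–4 9, 4–6 13] → take 3–4 (9); add 3.
Step 2: frontier [3–6 7, 0–3 8, 4–6 13] → take 3–6 (7); add 6.
Step 3: frontier [0–3 8, 1–6 6, 2–6 7, 5–6 23] → take 1–6 (6); add 1.
Step 4: frontier [1–7 8, 1–5 13, 0–3 8, 2–6 7, 5–6 23] → take 2–6 (7); add 2.
Step 5: frontier [1–7 8, 1–5 13, 2–7 23, 0–3 8, 5–6 23] → take 0–3 (8); add 0.
Step 6: frontier [1–7 8, 1–5 13, 2–7 23, 5–6 23] → take 1–7 (8); add 7.
Step 7: frontier [1–5 13, 5–6 23, 5–7 4] → take 5–7 (4); add 5.
The 3rd edge added is 1–6.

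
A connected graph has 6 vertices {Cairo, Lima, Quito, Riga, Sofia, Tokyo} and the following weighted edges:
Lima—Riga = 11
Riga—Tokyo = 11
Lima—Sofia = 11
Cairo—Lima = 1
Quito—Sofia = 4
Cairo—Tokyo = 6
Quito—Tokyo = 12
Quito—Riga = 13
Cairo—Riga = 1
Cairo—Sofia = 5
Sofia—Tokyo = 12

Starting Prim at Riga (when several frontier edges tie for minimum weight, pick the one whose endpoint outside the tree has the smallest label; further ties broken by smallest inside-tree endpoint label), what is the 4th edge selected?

Prim's algorithm from Riga:
Step 1: cheapest edge leaving the tree is Cairo—Riga (1); add Cairo.
Step 2: cheapest edge leaving the tree is Cairo—Lima (1); add Lima.
Step 3: cheapest edge leaving the tree is Cairo—Sofia (5); add Sofia.
Step 4: cheapest edge leaving the tree is Quito—Sofia (4); add Quito.
Step 5: cheapest edge leaving the tree is Cairo—Tokyo (6); add Tokyo.
The 4th edge added is Quito—Sofia.

Quito-Sofia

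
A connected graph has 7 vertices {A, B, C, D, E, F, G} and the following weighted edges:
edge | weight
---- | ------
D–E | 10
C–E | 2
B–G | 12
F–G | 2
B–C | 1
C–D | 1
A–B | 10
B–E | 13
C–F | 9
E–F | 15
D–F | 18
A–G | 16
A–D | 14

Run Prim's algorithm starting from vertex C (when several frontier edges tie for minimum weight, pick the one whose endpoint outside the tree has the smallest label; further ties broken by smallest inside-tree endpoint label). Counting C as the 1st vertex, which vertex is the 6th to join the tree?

G

Prim's algorithm from C:
Step 1: cheapest edge leaving the tree is B–C (1); add B.
Step 2: cheapest edge leaving the tree is C–D (1); add D.
Step 3: cheapest edge leaving the tree is C–E (2); add E.
Step 4: cheapest edge leaving the tree is C–F (9); add F.
Step 5: cheapest edge leaving the tree is F–G (2); add G.
Step 6: cheapest edge leaving the tree is A–B (10); add A.
Vertex order: C, B, D, E, F, G, A. The 6th vertex is G.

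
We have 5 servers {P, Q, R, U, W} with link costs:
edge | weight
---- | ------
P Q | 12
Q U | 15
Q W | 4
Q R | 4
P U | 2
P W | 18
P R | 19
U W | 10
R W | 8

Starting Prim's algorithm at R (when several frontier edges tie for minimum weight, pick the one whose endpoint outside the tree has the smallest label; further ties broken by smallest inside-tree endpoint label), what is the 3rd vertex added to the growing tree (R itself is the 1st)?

Prim's algorithm from R:
Step 1: frontier [Q R 4, R W 8, P R 19] → take Q R (4); add Q.
Step 2: frontier [Q W 4, P Q 12, Q U 15, R W 8, P R 19] → take Q W (4); add W.
Step 3: frontier [P Q 12, Q U 15, P R 19, U W 10, P W 18] → take U W (10); add U.
Step 4: frontier [P Q 12, P R 19, P U 2, P W 18] → take P U (2); add P.
Vertex order: R, Q, W, U, P. The 3rd vertex is W.

W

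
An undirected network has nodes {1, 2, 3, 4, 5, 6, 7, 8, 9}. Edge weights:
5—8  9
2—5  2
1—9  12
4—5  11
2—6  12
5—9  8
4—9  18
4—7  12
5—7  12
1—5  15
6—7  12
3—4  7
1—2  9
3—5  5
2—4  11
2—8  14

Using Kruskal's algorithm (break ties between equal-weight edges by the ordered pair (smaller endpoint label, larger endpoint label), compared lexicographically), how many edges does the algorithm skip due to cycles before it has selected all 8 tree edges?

Sort edges by weight, then run Kruskal:
2—5 (2): add — endpoints in different components.
3—5 (5): add — endpoints in different components.
3—4 (7): add — endpoints in different components.
5—9 (8): add — endpoints in different components.
1—2 (9): add — endpoints in different components.
5—8 (9): add — endpoints in different components.
2—4 (11): skip — 2 and 4 already connected.
4—5 (11): skip — 4 and 5 already connected.
1—9 (12): skip — 1 and 9 already connected.
2—6 (12): add — endpoints in different components.
4—7 (12): add — endpoints in different components.
Edges rejected before the tree was complete: 3.

3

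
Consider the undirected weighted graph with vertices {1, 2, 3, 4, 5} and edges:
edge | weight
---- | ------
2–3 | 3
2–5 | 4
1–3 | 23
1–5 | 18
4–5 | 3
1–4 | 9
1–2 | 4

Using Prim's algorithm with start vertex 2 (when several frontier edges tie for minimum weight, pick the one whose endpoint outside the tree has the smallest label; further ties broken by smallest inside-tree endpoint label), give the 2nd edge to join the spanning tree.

1-2

Grow the tree from 2 using Prim:
Step 1: cheapest edge leaving the tree is 2–3 (3); add 3.
Step 2: cheapest edge leaving the tree is 1–2 (4); add 1.
Step 3: cheapest edge leaving the tree is 2–5 (4); add 5.
Step 4: cheapest edge leaving the tree is 4–5 (3); add 4.
The 2nd edge added is 1–2.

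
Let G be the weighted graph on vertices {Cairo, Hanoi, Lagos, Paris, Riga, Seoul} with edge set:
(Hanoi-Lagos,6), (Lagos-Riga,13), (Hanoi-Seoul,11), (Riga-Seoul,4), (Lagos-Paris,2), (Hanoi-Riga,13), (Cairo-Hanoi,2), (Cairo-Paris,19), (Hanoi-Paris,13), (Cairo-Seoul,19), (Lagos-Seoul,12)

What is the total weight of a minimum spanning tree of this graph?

Prim, starting at Lagos.
Step 1: cheapest edge leaving the tree is Lagos-Paris (2); add Paris.
Step 2: cheapest edge leaving the tree is Hanoi-Lagos (6); add Hanoi.
Step 3: cheapest edge leaving the tree is Cairo-Hanoi (2); add Cairo.
Step 4: cheapest edge leaving the tree is Hanoi-Seoul (11); add Seoul.
Step 5: cheapest edge leaving the tree is Riga-Seoul (4); add Riga.
MST edges: Lagos-Paris, Hanoi-Lagos, Cairo-Hanoi, Hanoi-Seoul, Riga-Seoul; total weight 2+6+2+11+4 = 25.

25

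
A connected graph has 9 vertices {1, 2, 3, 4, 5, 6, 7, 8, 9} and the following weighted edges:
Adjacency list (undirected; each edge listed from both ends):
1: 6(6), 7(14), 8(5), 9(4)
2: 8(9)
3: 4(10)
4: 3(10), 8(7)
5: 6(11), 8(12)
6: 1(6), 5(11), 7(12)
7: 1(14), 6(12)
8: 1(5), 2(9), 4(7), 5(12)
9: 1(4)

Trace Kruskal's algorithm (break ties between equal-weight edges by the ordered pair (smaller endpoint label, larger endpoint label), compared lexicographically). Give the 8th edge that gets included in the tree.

Kruskal's algorithm — process edges by increasing weight (ties by edge label):
1 9 (4): add — endpoints in different components.
1 8 (5): add — endpoints in different components.
1 6 (6): add — endpoints in different components.
4 8 (7): add — endpoints in different components.
2 8 (9): add — endpoints in different components.
3 4 (10): add — endpoints in different components.
5 6 (11): add — endpoints in different components.
5 8 (12): skip — 5 and 8 already connected.
6 7 (12): add — endpoints in different components.
The 8th edge added is 6 7.

6-7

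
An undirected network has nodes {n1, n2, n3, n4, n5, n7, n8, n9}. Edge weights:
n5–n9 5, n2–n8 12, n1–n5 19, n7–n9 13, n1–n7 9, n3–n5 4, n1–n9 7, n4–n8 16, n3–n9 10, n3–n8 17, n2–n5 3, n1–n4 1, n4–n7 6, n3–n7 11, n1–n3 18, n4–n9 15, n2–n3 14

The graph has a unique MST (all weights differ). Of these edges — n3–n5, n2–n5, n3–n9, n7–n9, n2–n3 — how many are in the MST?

Sort edges by weight, then run Kruskal:
n1–n4 (1): add — endpoints in different components.
n2–n5 (3): add — endpoints in different components.
n3–n5 (4): add — endpoints in different components.
n5–n9 (5): add — endpoints in different components.
n4–n7 (6): add — endpoints in different components.
n1–n9 (7): add — endpoints in different components.
n1–n7 (9): skip — n7 and n1 already connected.
n3–n9 (10): skip — n9 and n3 already connected.
n3–n7 (11): skip — n3 and n7 already connected.
n2–n8 (12): add — endpoints in different components.
MST edge set: {n1–n4, n2–n5, n3–n5, n5–n9, n4–n7, n1–n9, n2–n8}.
Of the listed edges, {n3–n5, n2–n5} are in the MST → 2.

2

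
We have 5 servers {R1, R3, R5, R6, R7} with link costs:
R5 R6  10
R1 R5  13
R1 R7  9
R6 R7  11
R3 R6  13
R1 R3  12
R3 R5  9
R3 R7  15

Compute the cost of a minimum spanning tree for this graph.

Kruskal: consider edges lightest-first.
R1 R7 (9): add — endpoints in different components.
R3 R5 (9): add — endpoints in different components.
R5 R6 (10): add — endpoints in different components.
R6 R7 (11): add — endpoints in different components.
MST edges: R1 R7, R3 R5, R5 R6, R6 R7; total weight 9+9+10+11 = 39.

39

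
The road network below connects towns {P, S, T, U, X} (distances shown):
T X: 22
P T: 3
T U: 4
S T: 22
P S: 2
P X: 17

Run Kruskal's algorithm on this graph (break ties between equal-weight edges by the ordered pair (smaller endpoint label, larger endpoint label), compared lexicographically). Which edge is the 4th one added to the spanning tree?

Kruskal's algorithm — process edges by increasing weight (ties by edge label):
P S (2): add — endpoints in different components.
P T (3): add — endpoints in different components.
T U (4): add — endpoints in different components.
P X (17): add — endpoints in different components.
The 4th edge added is P X.

P-X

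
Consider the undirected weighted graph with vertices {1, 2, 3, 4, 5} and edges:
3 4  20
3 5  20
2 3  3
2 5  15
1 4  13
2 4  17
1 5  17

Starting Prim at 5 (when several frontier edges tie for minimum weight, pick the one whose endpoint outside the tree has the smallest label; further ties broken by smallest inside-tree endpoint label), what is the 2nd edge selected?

Grow the tree from 5 using Prim:
Step 1: cheapest edge leaving the tree is 2 5 (15); add 2.
Step 2: cheapest edge leaving the tree is 2 3 (3); add 3.
Step 3: cheapest edge leaving the tree is 1 5 (17); add 1.
Step 4: cheapest edge leaving the tree is 1 4 (13); add 4.
The 2nd edge added is 2 3.

2-3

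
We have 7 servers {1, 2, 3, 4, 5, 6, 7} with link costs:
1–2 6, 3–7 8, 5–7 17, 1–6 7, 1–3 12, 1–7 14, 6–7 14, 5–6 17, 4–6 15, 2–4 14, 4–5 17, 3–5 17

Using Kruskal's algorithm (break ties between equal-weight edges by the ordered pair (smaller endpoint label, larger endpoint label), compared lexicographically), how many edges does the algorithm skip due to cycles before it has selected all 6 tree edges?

Sort edges by weight, then run Kruskal:
1–2 (6): add. Components now {1,2} {3} {4} {5} {6} {7}
1–6 (7): add. Components now {1,2,6} {3} {4} {5} {7}
3–7 (8): add. Components now {1,2,6} {3,7} {4} {5}
1–3 (12): add. Components now {1,2,3,6,7} {4} {5}
1–7 (14): skip — 1 and 7 already connected.
2–4 (14): add. Components now {1,2,3,4,6,7} {5}
6–7 (14): skip — 6 and 7 already connected.
4–6 (15): skip — 4 and 6 already connected.
3–5 (17): add. Components now {1,2,3,4,5,6,7}
Edges rejected before the tree was complete: 3.

3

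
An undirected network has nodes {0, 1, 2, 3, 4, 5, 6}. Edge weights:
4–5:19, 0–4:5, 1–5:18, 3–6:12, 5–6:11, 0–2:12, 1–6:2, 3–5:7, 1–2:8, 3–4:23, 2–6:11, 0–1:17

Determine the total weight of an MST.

45

Kruskal: consider edges lightest-first.
1–6 (2): add. Components now {0} {1,6} {2} {3} {4} {5}
0–4 (5): add. Components now {0,4} {1,6} {2} {3} {5}
3–5 (7): add. Components now {0,4} {1,6} {2} {3,5}
1–2 (8): add. Components now {0,4} {1,2,6} {3,5}
2–6 (11): skip — 2 and 6 already connected.
5–6 (11): add. Components now {0,4} {1,2,3,5,6}
0–2 (12): add. Components now {0,1,2,3,4,5,6}
MST edges: 1–6, 0–4, 3–5, 1–2, 5–6, 0–2; total weight 2+5+7+8+11+12 = 45.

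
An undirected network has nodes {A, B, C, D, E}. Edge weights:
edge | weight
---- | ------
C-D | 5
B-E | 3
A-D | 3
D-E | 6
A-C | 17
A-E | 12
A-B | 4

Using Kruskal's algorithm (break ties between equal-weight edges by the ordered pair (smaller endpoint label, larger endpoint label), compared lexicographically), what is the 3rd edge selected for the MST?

Sort edges by weight, then run Kruskal:
A-D (3): add. Components now {A,D} {B} {C} {E}
B-E (3): add. Components now {A,D} {B,E} {C}
A-B (4): add. Components now {A,B,D,E} {C}
C-D (5): add. Components now {A,B,C,D,E}
The 3rd edge added is A-B.

A-B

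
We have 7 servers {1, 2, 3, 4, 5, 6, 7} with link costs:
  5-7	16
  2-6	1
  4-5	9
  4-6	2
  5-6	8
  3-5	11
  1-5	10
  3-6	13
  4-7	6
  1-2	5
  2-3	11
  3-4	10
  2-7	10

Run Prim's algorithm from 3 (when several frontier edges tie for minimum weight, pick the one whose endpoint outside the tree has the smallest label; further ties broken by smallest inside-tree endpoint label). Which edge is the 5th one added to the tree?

Grow the tree from 3 using Prim:
Step 1: frontier [3-4 10, 2-3 11, 3-5 11, 3-6 13] → take 3-4 (10); add 4.
Step 2: frontier [2-3 11, 3-5 11, 3-6 13, 4-6 2, 4-7 6, 4-5 9] → take 4-6 (2); add 6.
Step 3: frontier [2-3 11, 3-5 11, 4-7 6, 4-5 9, 2-6 1, 5-6 8] → take 2-6 (1); add 2.
Step 4: frontier [1-2 5, 2-7 10, 3-5 11, 4-7 6, 4-5 9, 5-6 8] → take 1-2 (5); add 1.
Step 5: frontier [1-5 10, 2-7 10, 3-5 11, 4-7 6, 4-5 9, 5-6 8] → take 4-7 (6); add 7.
Step 6: frontier [1-5 10, 3-5 11, 4-5 9, 5-6 8, 5-7 16] → take 5-6 (8); add 5.
The 5th edge added is 4-7.

4-7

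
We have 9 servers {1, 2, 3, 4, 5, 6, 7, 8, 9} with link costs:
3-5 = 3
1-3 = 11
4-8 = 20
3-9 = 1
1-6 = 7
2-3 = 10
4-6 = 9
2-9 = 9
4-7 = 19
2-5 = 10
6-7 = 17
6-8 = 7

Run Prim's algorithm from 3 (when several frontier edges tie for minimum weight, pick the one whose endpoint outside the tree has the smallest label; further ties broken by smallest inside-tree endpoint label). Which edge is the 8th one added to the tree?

Grow the tree from 3 using Prim:
Step 1: frontier [3-9 1, 3-5 3, 2-3 10, 1-3 11] → take 3-9 (1); add 9.
Step 2: frontier [3-5 3, 2-3 10, 1-3 11, 2-9 9] → take 3-5 (3); add 5.
Step 3: frontier [2-3 10, 1-3 11, 2-5 10, 2-9 9] → take 2-9 (9); add 2.
Step 4: frontier [1-3 11] → take 1-3 (11); add 1.
Step 5: frontier [1-6 7] → take 1-6 (7); add 6.
Step 6: frontier [6-8 7, 4-6 9, 6-7 17] → take 6-8 (7); add 8.
Step 7: frontier [4-6 9, 6-7 17, 4-8 20] → take 4-6 (9); add 4.
Step 8: frontier [4-7 19, 6-7 17] → take 6-7 (17); add 7.
The 8th edge added is 6-7.

6-7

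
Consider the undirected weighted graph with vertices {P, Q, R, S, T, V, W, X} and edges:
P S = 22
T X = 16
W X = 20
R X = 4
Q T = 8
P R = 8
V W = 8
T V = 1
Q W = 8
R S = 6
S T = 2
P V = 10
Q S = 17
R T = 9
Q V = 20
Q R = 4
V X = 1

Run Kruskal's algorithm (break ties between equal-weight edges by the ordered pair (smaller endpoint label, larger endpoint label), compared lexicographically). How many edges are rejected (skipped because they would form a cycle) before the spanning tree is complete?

Sort edges by weight, then run Kruskal:
T V (1): add — endpoints in different components.
V X (1): add — endpoints in different components.
S T (2): add — endpoints in different components.
Q R (4): add — endpoints in different components.
R X (4): add — endpoints in different components.
R S (6): skip — S and R already connected.
P R (8): add — endpoints in different components.
Q T (8): skip — Q and T already connected.
Q W (8): add — endpoints in different components.
Edges rejected before the tree was complete: 2.

2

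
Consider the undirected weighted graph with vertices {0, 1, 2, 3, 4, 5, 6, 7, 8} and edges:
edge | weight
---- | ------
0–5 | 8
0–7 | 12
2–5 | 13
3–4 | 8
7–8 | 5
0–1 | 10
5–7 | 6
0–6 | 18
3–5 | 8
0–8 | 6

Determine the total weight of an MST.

Grow the tree from 0 using Prim:
Step 1: frontier [0–8 6, 0–5 8, 0–1 10, 0–7 12, 0–6 18] → take 0–8 (6); add 8.
Step 2: frontier [0–5 8, 0–1 10, 0–7 12, 0–6 18, 7–8 5] → take 7–8 (5); add 7.
Step 3: frontier [0–5 8, 0–1 10, 0–6 18, 5–7 6] → take 5–7 (6); add 5.
Step 4: frontier [0–1 10, 0–6 18, 3–5 8, 2–5 13] → take 3–5 (8); add 3.
Step 5: frontier [0–1 10, 0–6 18, 3–4 8, 2–5 13] → take 3–4 (8); add 4.
Step 6: frontier [0–1 10, 0–6 18, 2–5 13] → take 0–1 (10); add 1.
Step 7: frontier [0–6 18, 2–5 13] → take 2–5 (13); add 2.
Step 8: frontier [0–6 18] → take 0–6 (18); add 6.
MST edges: 0–8, 7–8, 5–7, 3–5, 3–4, 0–1, 2–5, 0–6; total weight 6+5+6+8+8+10+13+18 = 74.

74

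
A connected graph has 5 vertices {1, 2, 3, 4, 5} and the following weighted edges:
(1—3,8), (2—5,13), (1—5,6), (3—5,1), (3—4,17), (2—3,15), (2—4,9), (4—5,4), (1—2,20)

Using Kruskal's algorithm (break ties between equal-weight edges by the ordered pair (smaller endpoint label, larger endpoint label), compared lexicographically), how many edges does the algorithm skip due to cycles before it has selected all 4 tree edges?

Kruskal's algorithm — process edges by increasing weight (ties by edge label):
3—5 (1): add. Components now {1} {2} {3,5} {4}
4—5 (4): add. Components now {1} {2} {3,4,5}
1—5 (6): add. Components now {1,3,4,5} {2}
1—3 (8): skip — 1 and 3 already connected.
2—4 (9): add. Components now {1,2,3,4,5}
Edges rejected before the tree was complete: 1.

1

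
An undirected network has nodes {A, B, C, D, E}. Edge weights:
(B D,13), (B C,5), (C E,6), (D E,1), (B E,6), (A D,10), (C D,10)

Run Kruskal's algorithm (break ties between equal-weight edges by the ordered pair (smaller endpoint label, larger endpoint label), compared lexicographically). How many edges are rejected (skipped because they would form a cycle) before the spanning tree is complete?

1

Sort edges by weight, then run Kruskal:
D E (1): add. Components now {A} {B} {C} {D,E}
B C (5): add. Components now {A} {B,C} {D,E}
B E (6): add. Components now {A} {B,C,D,E}
C E (6): skip — C and E already connected.
A D (10): add. Components now {A,B,C,D,E}
Edges rejected before the tree was complete: 1.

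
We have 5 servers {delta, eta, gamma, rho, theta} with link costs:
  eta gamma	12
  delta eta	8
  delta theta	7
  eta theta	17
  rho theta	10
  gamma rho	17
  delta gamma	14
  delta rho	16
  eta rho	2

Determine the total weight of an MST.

29

Grow the tree from eta using Prim:
Step 1: cheapest edge leaving the tree is eta rho (2); add rho.
Step 2: cheapest edge leaving the tree is delta eta (8); add delta.
Step 3: cheapest edge leaving the tree is delta theta (7); add theta.
Step 4: cheapest edge leaving the tree is eta gamma (12); add gamma.
MST edges: eta rho, delta eta, delta theta, eta gamma; total weight 2+8+7+12 = 29.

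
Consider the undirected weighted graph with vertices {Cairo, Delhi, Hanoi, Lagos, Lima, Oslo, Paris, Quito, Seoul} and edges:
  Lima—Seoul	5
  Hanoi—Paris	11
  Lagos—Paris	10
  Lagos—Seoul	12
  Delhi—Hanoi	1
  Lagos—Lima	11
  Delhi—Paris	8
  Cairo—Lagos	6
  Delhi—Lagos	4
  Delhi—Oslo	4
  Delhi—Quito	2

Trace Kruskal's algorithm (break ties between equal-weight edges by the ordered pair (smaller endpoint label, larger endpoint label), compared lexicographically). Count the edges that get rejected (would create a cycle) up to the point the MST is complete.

Sort edges by weight, then run Kruskal:
Delhi—Hanoi (1): add — endpoints in different components.
Delhi—Quito (2): add — endpoints in different components.
Delhi—Lagos (4): add — endpoints in different components.
Delhi—Oslo (4): add — endpoints in different components.
Lima—Seoul (5): add — endpoints in different components.
Cairo—Lagos (6): add — endpoints in different components.
Delhi—Paris (8): add — endpoints in different components.
Lagos—Paris (10): skip — Lagos and Paris already connected.
Hanoi—Paris (11): skip — Hanoi and Paris already connected.
Lagos—Lima (11): add — endpoints in different components.
Edges rejected before the tree was complete: 2.

2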